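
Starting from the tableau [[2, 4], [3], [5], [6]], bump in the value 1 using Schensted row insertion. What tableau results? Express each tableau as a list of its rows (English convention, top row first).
In row 1, 1 replaces 2 (the leftmost entry greater than 1); 2 is bumped to row 2. In row 2, 2 replaces 3 (the leftmost entry greater than 2); 3 is bumped to row 3. In row 3, 3 replaces 5 (the leftmost entry greater than 3); 5 is bumped to row 4. In row 4, 5 replaces 6 (the leftmost entry greater than 5); 6 is bumped to row 5. 6 starts a new row 5. The new tableau is [[1, 4], [2], [3], [5], [6]].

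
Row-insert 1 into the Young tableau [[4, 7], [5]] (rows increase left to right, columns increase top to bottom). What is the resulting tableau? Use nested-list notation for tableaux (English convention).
[[1, 7], [4], [5]]

In row 1, 1 replaces 4 (the leftmost entry greater than 1); 4 is bumped to row 2. In row 2, 4 replaces 5 (the leftmost entry greater than 4); 5 is bumped to row 3. 5 starts a new row 3. The new tableau is [[1, 7], [4], [5]].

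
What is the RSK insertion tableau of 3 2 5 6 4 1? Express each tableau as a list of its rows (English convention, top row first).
P = [[1, 4, 6], [2, 5], [3]]

Insert 3: appended to row 1. P = [[3]].
Insert 2: 2 bumps 3 from row 1; 3 starts row 2. P = [[2], [3]].
Insert 5: appended to row 1. P = [[2, 5], [3]].
Insert 6: appended to row 1. P = [[2, 5, 6], [3]].
Insert 4: 4 bumps 5 from row 1; 5 appends to row 2. P = [[2, 4, 6], [3, 5]].
Insert 1: 1 bumps 2 from row 1; 2 bumps 3 from row 2; 3 starts row 3. P = [[1, 4, 6], [2, 5], [3]].

So P = [[1, 4, 6], [2, 5], [3]].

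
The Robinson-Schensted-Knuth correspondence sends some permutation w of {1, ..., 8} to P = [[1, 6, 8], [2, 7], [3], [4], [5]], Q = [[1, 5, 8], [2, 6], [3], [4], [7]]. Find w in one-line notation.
Reverse the RSK construction: for i from n down to 1, find the cell of Q containing i, remove the entry at that cell from P, and reverse-bump it up through P; the value ejected from row 1 is w(i).

Step i=8: Q has 8 at row 1, column 3; remove that cell from P, ejecting 8. So w(8) = 8. P is now [[1, 6], [2, 7], [3], [4], [5]].
Step i=7: Q has 7 at row 5, column 1; remove 5 from row 5 of P and reverse-bump: 5 enters row 4 and ejects 4; 4 enters row 3 and ejects 3; 3 enters row 2 and ejects 2; 2 enters row 1 and ejects 1. So w(7) = 1. P is now [[2, 6], [3, 7], [4], [5]].
Step i=6: Q has 6 at row 2, column 2; remove 7 from row 2 of P and reverse-bump: 7 enters row 1 and ejects 6. So w(6) = 6. P is now [[2, 7], [3], [4], [5]].
Step i=5: Q has 5 at row 1, column 2; remove that cell from P, ejecting 7. So w(5) = 7. P is now [[2], [3], [4], [5]].
Step i=4: Q has 4 at row 4, column 1; remove 5 from row 4 of P and reverse-bump: 5 enters row 3 and ejects 4; 4 enters row 2 and ejects 3; 3 enters row 1 and ejects 2. So w(4) = 2. P is now [[3], [4], [5]].
Step i=3: Q has 3 at row 3, column 1; remove 5 from row 3 of P and reverse-bump: 5 enters row 2 and ejects 4; 4 enters row 1 and ejects 3. So w(3) = 3. P is now [[4], [5]].
Step i=2: Q has 2 at row 2, column 1; remove 5 from row 2 of P and reverse-bump: 5 enters row 1 and ejects 4. So w(2) = 4. P is now [[5]].
Step i=1: Q has 1 at row 1, column 1; remove that cell from P, ejecting 5. So w(1) = 5. P is now [].

So w = 5 4 3 2 7 6 1 8.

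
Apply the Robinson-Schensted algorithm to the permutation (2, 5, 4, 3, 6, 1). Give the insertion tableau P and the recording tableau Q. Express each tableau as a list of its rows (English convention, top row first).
Insert each entry of the permutation into P by Schensted row insertion, recording in Q the position of each new cell.

After inserting 2: P = [[2]].
After inserting 5: P = [[2, 5]].
After inserting 4: P = [[2, 4], [5]].
After inserting 3: P = [[2, 3], [4], [5]].
After inserting 6: P = [[2, 3, 6], [4], [5]].
After inserting 1: P = [[1, 3, 6], [2], [4], [5]].

So P = [[1, 3, 6], [2], [4], [5]], Q = [[1, 2, 5], [3], [4], [6]].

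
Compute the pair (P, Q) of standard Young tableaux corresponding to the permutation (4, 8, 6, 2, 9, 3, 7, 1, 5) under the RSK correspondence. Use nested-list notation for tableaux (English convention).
P = [[1, 3, 5], [2, 6, 7], [4, 9], [8]], Q = [[1, 2, 5], [3, 6, 7], [4, 9], [8]]

Insert each entry of the permutation into P by Schensted row insertion, recording in Q the position of each new cell.

Insert 4: appended to row 1. P = [[4]], Q = [[1]].
Insert 8: appended to row 1. P = [[4, 8]], Q = [[1, 2]].
Insert 6: 6 bumps 8 from row 1; 8 starts row 2. P = [[4, 6], [8]], Q = [[1, 2], [3]].
Insert 2: 2 bumps 4 from row 1; 4 bumps 8 from row 2; 8 starts row 3. P = [[2, 6], [4], [8]], Q = [[1, 2], [3], [4]].
Insert 9: appended to row 1. P = [[2, 6, 9], [4], [8]], Q = [[1, 2, 5], [3], [4]].
Insert 3: 3 bumps 6 from row 1; 6 appends to row 2. P = [[2, 3, 9], [4, 6], [8]], Q = [[1, 2, 5], [3, 6], [4]].
Insert 7: 7 bumps 9 from row 1; 9 appends to row 2. P = [[2, 3, 7], [4, 6, 9], [8]], Q = [[1, 2, 5], [3, 6, 7], [4]].
Insert 1: 1 bumps 2 from row 1; 2 bumps 4 from row 2; 4 bumps 8 from row 3; 8 starts row 4. P = [[1, 3, 7], [2, 6, 9], [4], [8]], Q = [[1, 2, 5], [3, 6, 7], [4], [8]].
Insert 5: 5 bumps 7 from row 1; 7 bumps 9 from row 2; 9 appends to row 3. P = [[1, 3, 5], [2, 6, 7], [4, 9], [8]], Q = [[1, 2, 5], [3, 6, 7], [4, 9], [8]].

So P = [[1, 3, 5], [2, 6, 7], [4, 9], [8]], Q = [[1, 2, 5], [3, 6, 7], [4, 9], [8]].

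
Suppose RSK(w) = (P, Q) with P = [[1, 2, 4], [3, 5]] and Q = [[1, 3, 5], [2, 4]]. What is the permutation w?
Reverse the RSK construction: for i from n down to 1, find the cell of Q containing i, remove the entry at that cell from P, and reverse-bump it up through P; the value ejected from row 1 is w(i).

Step i=5: Q has 5 at row 1, column 3; remove that cell from P, ejecting 4. So w(5) = 4. P is now [[1, 2], [3, 5]].
Step i=4: Q has 4 at row 2, column 2; remove 5 from row 2 of P and reverse-bump: 5 enters row 1 and ejects 2. So w(4) = 2. P is now [[1, 5], [3]].
Step i=3: Q has 3 at row 1, column 2; remove that cell from P, ejecting 5. So w(3) = 5. P is now [[1], [3]].
Step i=2: Q has 2 at row 2, column 1; remove 3 from row 2 of P and reverse-bump: 3 enters row 1 and ejects 1. So w(2) = 1. P is now [[3]].
Step i=1: Q has 1 at row 1, column 1; remove that cell from P, ejecting 3. So w(1) = 3. P is now [].

So w = 3 1 5 2 4.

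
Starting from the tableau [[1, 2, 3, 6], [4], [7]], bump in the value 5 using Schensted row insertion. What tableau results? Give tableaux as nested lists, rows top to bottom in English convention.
In row 1, 5 replaces 6 (the leftmost entry greater than 5); 6 is bumped to row 2. 6 is appended to row 2. The new tableau is [[1, 2, 3, 5], [4, 6], [7]].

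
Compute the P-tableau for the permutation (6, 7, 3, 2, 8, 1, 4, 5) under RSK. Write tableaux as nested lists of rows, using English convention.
Insert 6: appended to row 1. P = [[6]].
Insert 7: appended to row 1. P = [[6, 7]].
Insert 3: 3 bumps 6 from row 1; 6 starts row 2. P = [[3, 7], [6]].
Insert 2: 2 bumps 3 from row 1; 3 bumps 6 from row 2; 6 starts row 3. P = [[2, 7], [3], [6]].
Insert 8: appended to row 1. P = [[2, 7, 8], [3], [6]].
Insert 1: 1 bumps 2 from row 1; 2 bumps 3 from row 2; 3 bumps 6 from row 3; 6 starts row 4. P = [[1, 7, 8], [2], [3], [6]].
Insert 4: 4 bumps 7 from row 1; 7 appends to row 2. P = [[1, 4, 8], [2, 7], [3], [6]].
Insert 5: 5 bumps 8 from row 1; 8 appends to row 2. P = [[1, 4, 5], [2, 7, 8], [3], [6]].

So P = [[1, 4, 5], [2, 7, 8], [3], [6]].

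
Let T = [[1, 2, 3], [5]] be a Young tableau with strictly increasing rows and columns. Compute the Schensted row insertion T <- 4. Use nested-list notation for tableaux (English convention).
[[1, 2, 3, 4], [5]]

4 is larger than every entry of row 1, so it is appended to row 1. The new tableau is [[1, 2, 3, 4], [5]].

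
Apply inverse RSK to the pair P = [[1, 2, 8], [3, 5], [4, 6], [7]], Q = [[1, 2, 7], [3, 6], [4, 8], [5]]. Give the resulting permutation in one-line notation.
4 7 6 3 1 5 8 2

Reverse the RSK construction: for i from n down to 1, find the cell of Q containing i, remove the entry at that cell from P, and reverse-bump it up through P; the value ejected from row 1 is w(i).

Step i=8: Q has 8 at row 3, column 2; remove 6 from row 3 of P and reverse-bump: 6 enters row 2 and ejects 5; 5 enters row 1 and ejects 2. So w(8) = 2. P is now [[1, 5, 8], [3, 6], [4], [7]].
Step i=7: Q has 7 at row 1, column 3; remove that cell from P, ejecting 8. So w(7) = 8. P is now [[1, 5], [3, 6], [4], [7]].
Step i=6: Q has 6 at row 2, column 2; remove 6 from row 2 of P and reverse-bump: 6 enters row 1 and ejects 5. So w(6) = 5. P is now [[1, 6], [3], [4], [7]].
Step i=5: Q has 5 at row 4, column 1; remove 7 from row 4 of P and reverse-bump: 7 enters row 3 and ejects 4; 4 enters row 2 and ejects 3; 3 enters row 1 and ejects 1. So w(5) = 1. P is now [[3, 6], [4], [7]].
Step i=4: Q has 4 at row 3, column 1; remove 7 from row 3 of P and reverse-bump: 7 enters row 2 and ejects 4; 4 enters row 1 and ejects 3. So w(4) = 3. P is now [[4, 6], [7]].
Step i=3: Q has 3 at row 2, column 1; remove 7 from row 2 of P and reverse-bump: 7 enters row 1 and ejects 6. So w(3) = 6. P is now [[4, 7]].
Step i=2: Q has 2 at row 1, column 2; remove that cell from P, ejecting 7. So w(2) = 7. P is now [[4]].
Step i=1: Q has 1 at row 1, column 1; remove that cell from P, ejecting 4. So w(1) = 4. P is now [].

So w = 4 7 6 3 1 5 8 2.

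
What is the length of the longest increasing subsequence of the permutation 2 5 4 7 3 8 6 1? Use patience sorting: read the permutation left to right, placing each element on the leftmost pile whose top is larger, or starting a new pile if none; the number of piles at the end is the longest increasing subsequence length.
4

2: new pile. tops = [2]
5: new pile. tops = [2, 5]
4: onto pile 2 (replacing 5). tops = [2, 4]
7: new pile. tops = [2, 4, 7]
3: onto pile 2 (replacing 4). tops = [2, 3, 7]
8: new pile. tops = [2, 3, 7, 8]
6: onto pile 3 (replacing 7). tops = [2, 3, 6, 8]
1: onto pile 1 (replacing 2). tops = [1, 3, 6, 8]

4 piles, so the longest increasing subsequence has length 4.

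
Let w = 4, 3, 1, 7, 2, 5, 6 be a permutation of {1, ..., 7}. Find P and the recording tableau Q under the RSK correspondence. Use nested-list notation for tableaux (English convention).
Insert each entry of the permutation into P by Schensted row insertion, recording in Q the position of each new cell.

After inserting 4: P = [[4]].
After inserting 3: P = [[3], [4]].
After inserting 1: P = [[1], [3], [4]].
After inserting 7: P = [[1, 7], [3], [4]].
After inserting 2: P = [[1, 2], [3, 7], [4]].
After inserting 5: P = [[1, 2, 5], [3, 7], [4]].
After inserting 6: P = [[1, 2, 5, 6], [3, 7], [4]].

So P = [[1, 2, 5, 6], [3, 7], [4]], Q = [[1, 4, 6, 7], [2, 5], [3]].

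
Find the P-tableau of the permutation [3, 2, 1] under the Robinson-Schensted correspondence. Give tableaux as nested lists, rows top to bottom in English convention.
Insert 3: appended to row 1. P = [[3]].
Insert 2: 2 bumps 3 from row 1; 3 starts row 2. P = [[2], [3]].
Insert 1: 1 bumps 2 from row 1; 2 bumps 3 from row 2; 3 starts row 3. P = [[1], [2], [3]].

So P = [[1], [2], [3]].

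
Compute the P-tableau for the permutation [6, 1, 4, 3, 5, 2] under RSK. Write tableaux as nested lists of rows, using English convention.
P = [[1, 2, 5], [3], [4], [6]]

Insert 6: appended to row 1. P = [[6]].
Insert 1: 1 bumps 6 from row 1; 6 starts row 2. P = [[1], [6]].
Insert 4: appended to row 1. P = [[1, 4], [6]].
Insert 3: 3 bumps 4 from row 1; 4 bumps 6 from row 2; 6 starts row 3. P = [[1, 3], [4], [6]].
Insert 5: appended to row 1. P = [[1, 3, 5], [4], [6]].
Insert 2: 2 bumps 3 from row 1; 3 bumps 4 from row 2; 4 bumps 6 from row 3; 6 starts row 4. P = [[1, 2, 5], [3], [4], [6]].

So P = [[1, 2, 5], [3], [4], [6]].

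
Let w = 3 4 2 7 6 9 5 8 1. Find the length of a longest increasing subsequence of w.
4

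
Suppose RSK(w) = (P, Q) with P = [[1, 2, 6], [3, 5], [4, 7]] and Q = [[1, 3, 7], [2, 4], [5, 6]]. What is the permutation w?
4 3 7 5 1 2 6

Reverse the RSK construction: for i from n down to 1, find the cell of Q containing i, remove the entry at that cell from P, and reverse-bump it up through P; the value ejected from row 1 is w(i).

Step i=7: Q has 7 at row 1, column 3; remove that cell from P, ejecting 6. So w(7) = 6. P is now [[1, 2], [3, 5], [4, 7]].
Step i=6: Q has 6 at row 3, column 2; remove 7 from row 3 of P and reverse-bump: 7 enters row 2 and ejects 5; 5 enters row 1 and ejects 2. So w(6) = 2. P is now [[1, 5], [3, 7], [4]].
Step i=5: Q has 5 at row 3, column 1; remove 4 from row 3 of P and reverse-bump: 4 enters row 2 and ejects 3; 3 enters row 1 and ejects 1. So w(5) = 1. P is now [[3, 5], [4, 7]].
Step i=4: Q has 4 at row 2, column 2; remove 7 from row 2 of P and reverse-bump: 7 enters row 1 and ejects 5. So w(4) = 5. P is now [[3, 7], [4]].
Step i=3: Q has 3 at row 1, column 2; remove that cell from P, ejecting 7. So w(3) = 7. P is now [[3], [4]].
Step i=2: Q has 2 at row 2, column 1; remove 4 from row 2 of P and reverse-bump: 4 enters row 1 and ejects 3. So w(2) = 3. P is now [[4]].
Step i=1: Q has 1 at row 1, column 1; remove that cell from P, ejecting 4. So w(1) = 4. P is now [].

So w = 4 3 7 5 1 2 6.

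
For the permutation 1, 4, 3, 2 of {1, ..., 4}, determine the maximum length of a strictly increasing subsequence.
2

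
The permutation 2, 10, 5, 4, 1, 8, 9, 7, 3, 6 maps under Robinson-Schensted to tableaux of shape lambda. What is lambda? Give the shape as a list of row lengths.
RSK row insertion gives P = [[1, 3, 6, 9], [2, 4, 7], [5, 8], [10]], which has shape [4, 3, 2, 1].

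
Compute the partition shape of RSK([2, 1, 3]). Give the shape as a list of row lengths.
[2, 1]

Row-insert each entry into an empty tableau.

After inserting 2: P = [[2]].
After inserting 1: P = [[1], [2]].
After inserting 3: P = [[1, 3], [2]].

The final insertion tableau P = [[1, 3], [2]] has shape [2, 1].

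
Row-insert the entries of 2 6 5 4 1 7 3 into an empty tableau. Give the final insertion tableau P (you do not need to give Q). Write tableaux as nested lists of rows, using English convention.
P = [[1, 3, 7], [2, 4], [5], [6]]

After inserting 2: P = [[2]].
After inserting 6: P = [[2, 6]].
After inserting 5: P = [[2, 5], [6]].
After inserting 4: P = [[2, 4], [5], [6]].
After inserting 1: P = [[1, 4], [2], [5], [6]].
After inserting 7: P = [[1, 4, 7], [2], [5], [6]].
After inserting 3: P = [[1, 3, 7], [2, 4], [5], [6]].

So P = [[1, 3, 7], [2, 4], [5], [6]].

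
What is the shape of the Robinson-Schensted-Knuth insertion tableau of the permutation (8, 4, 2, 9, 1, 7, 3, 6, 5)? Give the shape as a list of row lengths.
Row-insert each entry into an empty tableau.

After inserting 8: P = [[8]].
After inserting 4: P = [[4], [8]].
After inserting 2: P = [[2], [4], [8]].
After inserting 9: P = [[2, 9], [4], [8]].
After inserting 1: P = [[1, 9], [2], [4], [8]].
After inserting 7: P = [[1, 7], [2, 9], [4], [8]].
After inserting 3: P = [[1, 3], [2, 7], [4, 9], [8]].
After inserting 6: P = [[1, 3, 6], [2, 7], [4, 9], [8]].
After inserting 5: P = [[1, 3, 5], [2, 6], [4, 7], [8, 9]].

The final insertion tableau P = [[1, 3, 5], [2, 6], [4, 7], [8, 9]] has shape [3, 2, 2, 2].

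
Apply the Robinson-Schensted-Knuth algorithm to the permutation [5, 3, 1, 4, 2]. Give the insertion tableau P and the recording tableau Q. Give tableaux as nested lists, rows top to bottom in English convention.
P = [[1, 2], [3, 4], [5]], Q = [[1, 4], [2, 5], [3]]

Insert each entry of the permutation into P by Schensted row insertion, recording in Q the position of each new cell.

After inserting 5: P = [[5]].
After inserting 3: P = [[3], [5]].
After inserting 1: P = [[1], [3], [5]].
After inserting 4: P = [[1, 4], [3], [5]].
After inserting 2: P = [[1, 2], [3, 4], [5]].

So P = [[1, 2], [3, 4], [5]], Q = [[1, 4], [2, 5], [3]].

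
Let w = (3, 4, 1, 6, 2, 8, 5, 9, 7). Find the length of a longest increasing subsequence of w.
5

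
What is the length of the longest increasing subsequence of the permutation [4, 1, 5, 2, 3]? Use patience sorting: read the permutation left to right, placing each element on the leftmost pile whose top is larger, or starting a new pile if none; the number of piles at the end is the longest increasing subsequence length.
3

4: new pile. tops = [4]
1: onto pile 1 (replacing 4). tops = [1]
5: new pile. tops = [1, 5]
2: onto pile 2 (replacing 5). tops = [1, 2]
3: new pile. tops = [1, 2, 3]

3 piles, so the longest increasing subsequence has length 3.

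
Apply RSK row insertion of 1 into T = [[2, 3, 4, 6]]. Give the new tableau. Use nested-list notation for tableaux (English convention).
In row 1, 1 replaces 2 (the leftmost entry greater than 1); 2 is bumped to row 2. 2 starts a new row 2. The new tableau is [[1, 3, 4, 6], [2]].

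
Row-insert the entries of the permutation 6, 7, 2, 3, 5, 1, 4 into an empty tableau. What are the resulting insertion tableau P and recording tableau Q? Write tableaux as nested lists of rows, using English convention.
Insert each entry of the permutation into P by Schensted row insertion, recording in Q the position of each new cell.

Insert 6: appended to row 1. P = [[6]].
Insert 7: appended to row 1. P = [[6, 7]].
Insert 2: 2 bumps 6 from row 1; 6 starts row 2. P = [[2, 7], [6]].
Insert 3: 3 bumps 7 from row 1; 7 appends to row 2. P = [[2, 3], [6, 7]].
Insert 5: appended to row 1. P = [[2, 3, 5], [6, 7]].
Insert 1: 1 bumps 2 from row 1; 2 bumps 6 from row 2; 6 starts row 3. P = [[1, 3, 5], [2, 7], [6]].
Insert 4: 4 bumps 5 from row 1; 5 bumps 7 from row 2; 7 appends to row 3. P = [[1, 3, 4], [2, 5], [6, 7]].

So P = [[1, 3, 4], [2, 5], [6, 7]], Q = [[1, 2, 5], [3, 4], [6, 7]].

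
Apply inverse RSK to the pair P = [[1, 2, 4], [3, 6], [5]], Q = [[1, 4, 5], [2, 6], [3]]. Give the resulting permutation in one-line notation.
5 3 1 2 6 4

Reverse the RSK construction: for i from n down to 1, find the cell of Q containing i, remove the entry at that cell from P, and reverse-bump it up through P; the value ejected from row 1 is w(i).

Step i=6: Q has 6 at row 2, column 2; remove 6 from row 2 of P and reverse-bump: 6 enters row 1 and ejects 4. So w(6) = 4. P is now [[1, 2, 6], [3], [5]].
Step i=5: Q has 5 at row 1, column 3; remove that cell from P, ejecting 6. So w(5) = 6. P is now [[1, 2], [3], [5]].
Step i=4: Q has 4 at row 1, column 2; remove that cell from P, ejecting 2. So w(4) = 2. P is now [[1], [3], [5]].
Step i=3: Q has 3 at row 3, column 1; remove 5 from row 3 of P and reverse-bump: 5 enters row 2 and ejects 3; 3 enters row 1 and ejects 1. So w(3) = 1. P is now [[3], [5]].
Step i=2: Q has 2 at row 2, column 1; remove 5 from row 2 of P and reverse-bump: 5 enters row 1 and ejects 3. So w(2) = 3. P is now [[5]].
Step i=1: Q has 1 at row 1, column 1; remove that cell from P, ejecting 5. So w(1) = 5. P is now [].

So w = 5 3 1 2 6 4.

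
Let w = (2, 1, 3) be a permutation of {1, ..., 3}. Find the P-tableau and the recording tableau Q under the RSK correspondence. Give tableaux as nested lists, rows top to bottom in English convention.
Insert each entry of the permutation into P by Schensted row insertion, recording in Q the position of each new cell.

Insert 2: appended to row 1. P = [[2]].
Insert 1: 1 bumps 2 from row 1; 2 starts row 2. P = [[1], [2]].
Insert 3: appended to row 1. P = [[1, 3], [2]].

So P = [[1, 3], [2]], Q = [[1, 3], [2]].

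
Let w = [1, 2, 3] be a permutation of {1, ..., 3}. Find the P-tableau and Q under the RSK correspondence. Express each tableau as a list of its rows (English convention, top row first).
P = [[1, 2, 3]], Q = [[1, 2, 3]]

Insert each entry of the permutation into P by Schensted row insertion, recording in Q the position of each new cell.

Insert 1: appended to row 1. P = [[1]].
Insert 2: appended to row 1. P = [[1, 2]].
Insert 3: appended to row 1. P = [[1, 2, 3]].

So P = [[1, 2, 3]], Q = [[1, 2, 3]].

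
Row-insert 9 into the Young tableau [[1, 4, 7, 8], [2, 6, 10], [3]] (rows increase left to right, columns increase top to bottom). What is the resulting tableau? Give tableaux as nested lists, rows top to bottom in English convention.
[[1, 4, 7, 8, 9], [2, 6, 10], [3]]

9 is larger than every entry of row 1, so it is appended to row 1. The new tableau is [[1, 4, 7, 8, 9], [2, 6, 10], [3]].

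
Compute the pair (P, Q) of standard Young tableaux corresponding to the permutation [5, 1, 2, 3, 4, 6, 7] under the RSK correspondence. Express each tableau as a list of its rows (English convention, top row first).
P = [[1, 2, 3, 4, 6, 7], [5]], Q = [[1, 3, 4, 5, 6, 7], [2]]

Insert each entry of the permutation into P by Schensted row insertion, recording in Q the position of each new cell.

Insert 5: appended to row 1. P = [[5]].
Insert 1: 1 bumps 5 from row 1; 5 starts row 2. P = [[1], [5]].
Insert 2: appended to row 1. P = [[1, 2], [5]].
Insert 3: appended to row 1. P = [[1, 2, 3], [5]].
Insert 4: appended to row 1. P = [[1, 2, 3, 4], [5]].
Insert 6: appended to row 1. P = [[1, 2, 3, 4, 6], [5]].
Insert 7: appended to row 1. P = [[1, 2, 3, 4, 6, 7], [5]].

So P = [[1, 2, 3, 4, 6, 7], [5]], Q = [[1, 3, 4, 5, 6, 7], [2]].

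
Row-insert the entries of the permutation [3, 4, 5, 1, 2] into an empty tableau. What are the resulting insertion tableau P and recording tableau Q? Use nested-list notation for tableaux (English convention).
P = [[1, 2, 5], [3, 4]], Q = [[1, 2, 3], [4, 5]]

Insert each entry of the permutation into P by Schensted row insertion, recording in Q the position of each new cell.

After inserting 3: P = [[3]].
After inserting 4: P = [[3, 4]].
After inserting 5: P = [[3, 4, 5]].
After inserting 1: P = [[1, 4, 5], [3]].
After inserting 2: P = [[1, 2, 5], [3, 4]].

So P = [[1, 2, 5], [3, 4]], Q = [[1, 2, 3], [4, 5]].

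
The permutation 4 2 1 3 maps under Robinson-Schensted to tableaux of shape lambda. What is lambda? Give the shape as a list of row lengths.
[2, 1, 1]

Row-insert each entry into an empty tableau.

After inserting 4: P = [[4]].
After inserting 2: P = [[2], [4]].
After inserting 1: P = [[1], [2], [4]].
After inserting 3: P = [[1, 3], [2], [4]].

The final insertion tableau P = [[1, 3], [2], [4]] has shape [2, 1, 1].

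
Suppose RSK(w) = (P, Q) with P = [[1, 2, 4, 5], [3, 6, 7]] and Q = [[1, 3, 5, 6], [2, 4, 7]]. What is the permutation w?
Reverse the RSK construction: for i from n down to 1, find the cell of Q containing i, remove the entry at that cell from P, and reverse-bump it up through P; the value ejected from row 1 is w(i).

Step i=7: Q has 7 at row 2, column 3; remove 7 from row 2 of P and reverse-bump: 7 enters row 1 and ejects 5. So w(7) = 5. P is now [[1, 2, 4, 7], [3, 6]].
Step i=6: Q has 6 at row 1, column 4; remove that cell from P, ejecting 7. So w(6) = 7. P is now [[1, 2, 4], [3, 6]].
Step i=5: Q has 5 at row 1, column 3; remove that cell from P, ejecting 4. So w(5) = 4. P is now [[1, 2], [3, 6]].
Step i=4: Q has 4 at row 2, column 2; remove 6 from row 2 of P and reverse-bump: 6 enters row 1 and ejects 2. So w(4) = 2. P is now [[1, 6], [3]].
Step i=3: Q has 3 at row 1, column 2; remove that cell from P, ejecting 6. So w(3) = 6. P is now [[1], [3]].
Step i=2: Q has 2 at row 2, column 1; remove 3 from row 2 of P and reverse-bump: 3 enters row 1 and ejects 1. So w(2) = 1. P is now [[3]].
Step i=1: Q has 1 at row 1, column 1; remove that cell from P, ejecting 3. So w(1) = 3. P is now [].

So w = 3 1 6 2 4 7 5.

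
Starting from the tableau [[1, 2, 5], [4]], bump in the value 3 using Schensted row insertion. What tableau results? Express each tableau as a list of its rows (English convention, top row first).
[[1, 2, 3], [4, 5]]

In row 1, 3 replaces 5 (the leftmost entry greater than 3); 5 is bumped to row 2. 5 is appended to row 2. The new tableau is [[1, 2, 3], [4, 5]].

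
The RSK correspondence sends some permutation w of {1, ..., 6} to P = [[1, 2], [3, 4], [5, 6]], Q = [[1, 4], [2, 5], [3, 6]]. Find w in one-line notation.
Reverse the RSK construction: for i from n down to 1, find the cell of Q containing i, remove the entry at that cell from P, and reverse-bump it up through P; the value ejected from row 1 is w(i).

Step i=6: Q has 6 at row 3, column 2; remove 6 from row 3 of P and reverse-bump: 6 enters row 2 and ejects 4; 4 enters row 1 and ejects 2. So w(6) = 2. P is now [[1, 4], [3, 6], [5]].
Step i=5: Q has 5 at row 2, column 2; remove 6 from row 2 of P and reverse-bump: 6 enters row 1 and ejects 4. So w(5) = 4. P is now [[1, 6], [3], [5]].
Step i=4: Q has 4 at row 1, column 2; remove that cell from P, ejecting 6. So w(4) = 6. P is now [[1], [3], [5]].
Step i=3: Q has 3 at row 3, column 1; remove 5 from row 3 of P and reverse-bump: 5 enters row 2 and ejects 3; 3 enters row 1 and ejects 1. So w(3) = 1. P is now [[3], [5]].
Step i=2: Q has 2 at row 2, column 1; remove 5 from row 2 of P and reverse-bump: 5 enters row 1 and ejects 3. So w(2) = 3. P is now [[5]].
Step i=1: Q has 1 at row 1, column 1; remove that cell from P, ejecting 5. So w(1) = 5. P is now [].

So w = 5 3 1 6 4 2.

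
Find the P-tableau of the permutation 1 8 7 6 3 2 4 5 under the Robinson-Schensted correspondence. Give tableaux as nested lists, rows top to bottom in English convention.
Insert 1: appended to row 1. P = [[1]].
Insert 8: appended to row 1. P = [[1, 8]].
Insert 7: 7 bumps 8 from row 1; 8 starts row 2. P = [[1, 7], [8]].
Insert 6: 6 bumps 7 from row 1; 7 bumps 8 from row 2; 8 starts row 3. P = [[1, 6], [7], [8]].
Insert 3: 3 bumps 6 from row 1; 6 bumps 7 from row 2; 7 bumps 8 from row 3; 8 starts row 4. P = [[1, 3], [6], [7], [8]].
Insert 2: 2 bumps 3 from row 1; 3 bumps 6 from row 2; 6 bumps 7 from row 3; 7 bumps 8 from row 4; 8 starts row 5. P = [[1, 2], [3], [6], [7], [8]].
Insert 4: appended to row 1. P = [[1, 2, 4], [3], [6], [7], [8]].
Insert 5: appended to row 1. P = [[1, 2, 4, 5], [3], [6], [7], [8]].

So P = [[1, 2, 4, 5], [3], [6], [7], [8]].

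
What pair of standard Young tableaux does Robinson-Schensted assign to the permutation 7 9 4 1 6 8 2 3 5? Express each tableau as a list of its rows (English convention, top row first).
Insert each entry of the permutation into P by Schensted row insertion, recording in Q the position of each new cell.

Insert 7: appended to row 1. P = [[7]], Q = [[1]].
Insert 9: appended to row 1. P = [[7, 9]], Q = [[1, 2]].
Insert 4: 4 bumps 7 from row 1; 7 starts row 2. P = [[4, 9], [7]], Q = [[1, 2], [3]].
Insert 1: 1 bumps 4 from row 1; 4 bumps 7 from row 2; 7 starts row 3. P = [[1, 9], [4], [7]], Q = [[1, 2], [3], [4]].
Insert 6: 6 bumps 9 from row 1; 9 appends to row 2. P = [[1, 6], [4, 9], [7]], Q = [[1, 2], [3, 5], [4]].
Insert 8: appended to row 1. P = [[1, 6, 8], [4, 9], [7]], Q = [[1, 2, 6], [3, 5], [4]].
Insert 2: 2 bumps 6 from row 1; 6 bumps 9 from row 2; 9 appends to row 3. P = [[1, 2, 8], [4, 6], [7, 9]], Q = [[1, 2, 6], [3, 5], [4, 7]].
Insert 3: 3 bumps 8 from row 1; 8 appends to row 2. P = [[1, 2, 3], [4, 6, 8], [7, 9]], Q = [[1, 2, 6], [3, 5, 8], [4, 7]].
Insert 5: appended to row 1. P = [[1, 2, 3, 5], [4, 6, 8], [7, 9]], Q = [[1, 2, 6, 9], [3, 5, 8], [4, 7]].

So P = [[1, 2, 3, 5], [4, 6, 8], [7, 9]], Q = [[1, 2, 6, 9], [3, 5, 8], [4, 7]].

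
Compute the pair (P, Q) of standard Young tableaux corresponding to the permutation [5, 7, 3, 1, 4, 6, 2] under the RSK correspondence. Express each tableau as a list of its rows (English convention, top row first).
P = [[1, 2, 6], [3, 4], [5, 7]], Q = [[1, 2, 6], [3, 5], [4, 7]]

Insert each entry of the permutation into P by Schensted row insertion, recording in Q the position of each new cell.

Insert 5: appended to row 1. P = [[5]].
Insert 7: appended to row 1. P = [[5, 7]].
Insert 3: 3 bumps 5 from row 1; 5 starts row 2. P = [[3, 7], [5]].
Insert 1: 1 bumps 3 from row 1; 3 bumps 5 from row 2; 5 starts row 3. P = [[1, 7], [3], [5]].
Insert 4: 4 bumps 7 from row 1; 7 appends to row 2. P = [[1, 4], [3, 7], [5]].
Insert 6: appended to row 1. P = [[1, 4, 6], [3, 7], [5]].
Insert 2: 2 bumps 4 from row 1; 4 bumps 7 from row 2; 7 appends to row 3. P = [[1, 2, 6], [3, 4], [5, 7]].

So P = [[1, 2, 6], [3, 4], [5, 7]], Q = [[1, 2, 6], [3, 5], [4, 7]].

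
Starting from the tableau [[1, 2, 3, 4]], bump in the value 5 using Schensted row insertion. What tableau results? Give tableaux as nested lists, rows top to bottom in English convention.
5 is larger than every entry of row 1, so it is appended to row 1. The new tableau is [[1, 2, 3, 4, 5]].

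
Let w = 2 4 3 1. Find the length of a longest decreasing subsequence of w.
3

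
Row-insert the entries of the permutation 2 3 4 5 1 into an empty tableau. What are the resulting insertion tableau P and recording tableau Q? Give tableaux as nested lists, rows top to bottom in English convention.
Insert each entry of the permutation into P by Schensted row insertion, recording in Q the position of each new cell.

Insert 2: appended to row 1. P = [[2]], Q = [[1]].
Insert 3: appended to row 1. P = [[2, 3]], Q = [[1, 2]].
Insert 4: appended to row 1. P = [[2, 3, 4]], Q = [[1, 2, 3]].
Insert 5: appended to row 1. P = [[2, 3, 4, 5]], Q = [[1, 2, 3, 4]].
Insert 1: 1 bumps 2 from row 1; 2 starts row 2. P = [[1, 3, 4, 5], [2]], Q = [[1, 2, 3, 4], [5]].

So P = [[1, 3, 4, 5], [2]], Q = [[1, 2, 3, 4], [5]].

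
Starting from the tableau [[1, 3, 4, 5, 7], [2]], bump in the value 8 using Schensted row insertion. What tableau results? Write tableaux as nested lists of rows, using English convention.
8 is larger than every entry of row 1, so it is appended to row 1. The new tableau is [[1, 3, 4, 5, 7, 8], [2]].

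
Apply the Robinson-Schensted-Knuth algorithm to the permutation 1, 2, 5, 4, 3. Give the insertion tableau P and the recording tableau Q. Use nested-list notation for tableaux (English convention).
P = [[1, 2, 3], [4], [5]], Q = [[1, 2, 3], [4], [5]]

Insert each entry of the permutation into P by Schensted row insertion, recording in Q the position of each new cell.

Insert 1: appended to row 1. P = [[1]].
Insert 2: appended to row 1. P = [[1, 2]].
Insert 5: appended to row 1. P = [[1, 2, 5]].
Insert 4: 4 bumps 5 from row 1; 5 starts row 2. P = [[1, 2, 4], [5]].
Insert 3: 3 bumps 4 from row 1; 4 bumps 5 from row 2; 5 starts row 3. P = [[1, 2, 3], [4], [5]].

So P = [[1, 2, 3], [4], [5]], Q = [[1, 2, 3], [4], [5]].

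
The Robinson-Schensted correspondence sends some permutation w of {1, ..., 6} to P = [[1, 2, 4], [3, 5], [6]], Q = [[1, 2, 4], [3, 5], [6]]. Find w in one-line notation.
Reverse the RSK construction: for i from n down to 1, find the cell of Q containing i, remove the entry at that cell from P, and reverse-bump it up through P; the value ejected from row 1 is w(i).

Step i=6: Q has 6 at row 3, column 1; remove 6 from row 3 of P and reverse-bump: 6 enters row 2 and ejects 5; 5 enters row 1 and ejects 4. So w(6) = 4. P is now [[1, 2, 5], [3, 6]].
Step i=5: Q has 5 at row 2, column 2; remove 6 from row 2 of P and reverse-bump: 6 enters row 1 and ejects 5. So w(5) = 5. P is now [[1, 2, 6], [3]].
Step i=4: Q has 4 at row 1, column 3; remove that cell from P, ejecting 6. So w(4) = 6. P is now [[1, 2], [3]].
Step i=3: Q has 3 at row 2, column 1; remove 3 from row 2 of P and reverse-bump: 3 enters row 1 and ejects 2. So w(3) = 2. P is now [[1, 3]].
Step i=2: Q has 2 at row 1, column 2; remove that cell from P, ejecting 3. So w(2) = 3. P is now [[1]].
Step i=1: Q has 1 at row 1, column 1; remove that cell from P, ejecting 1. So w(1) = 1. P is now [].

So w = 1 3 2 6 5 4.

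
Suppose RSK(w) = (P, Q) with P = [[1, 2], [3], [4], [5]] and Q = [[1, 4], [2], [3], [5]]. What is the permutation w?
5 4 1 3 2

Reverse the RSK construction: for i from n down to 1, find the cell of Q containing i, remove the entry at that cell from P, and reverse-bump it up through P; the value ejected from row 1 is w(i).

Step i=5: Q has 5 at row 4, column 1; remove 5 from row 4 of P and reverse-bump: 5 enters row 3 and ejects 4; 4 enters row 2 and ejects 3; 3 enters row 1 and ejects 2. So w(5) = 2. P is now [[1, 3], [4], [5]].
Step i=4: Q has 4 at row 1, column 2; remove that cell from P, ejecting 3. So w(4) = 3. P is now [[1], [4], [5]].
Step i=3: Q has 3 at row 3, column 1; remove 5 from row 3 of P and reverse-bump: 5 enters row 2 and ejects 4; 4 enters row 1 and ejects 1. So w(3) = 1. P is now [[4], [5]].
Step i=2: Q has 2 at row 2, column 1; remove 5 from row 2 of P and reverse-bump: 5 enters row 1 and ejects 4. So w(2) = 4. P is now [[5]].
Step i=1: Q has 1 at row 1, column 1; remove that cell from P, ejecting 5. So w(1) = 5. P is now [].

So w = 5 4 1 3 2.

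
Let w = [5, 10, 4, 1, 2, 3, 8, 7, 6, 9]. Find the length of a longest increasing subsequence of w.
5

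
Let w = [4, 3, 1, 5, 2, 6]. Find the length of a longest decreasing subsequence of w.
3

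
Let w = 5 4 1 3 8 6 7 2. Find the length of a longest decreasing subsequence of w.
4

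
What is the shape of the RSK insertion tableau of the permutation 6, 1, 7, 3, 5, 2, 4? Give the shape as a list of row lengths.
[3, 2, 2]

Row-insert each entry into an empty tableau.

After inserting 6: P = [[6]].
After inserting 1: P = [[1], [6]].
After inserting 7: P = [[1, 7], [6]].
After inserting 3: P = [[1, 3], [6, 7]].
After inserting 5: P = [[1, 3, 5], [6, 7]].
After inserting 2: P = [[1, 2, 5], [3, 7], [6]].
After inserting 4: P = [[1, 2, 4], [3, 5], [6, 7]].

The final insertion tableau P = [[1, 2, 4], [3, 5], [6, 7]] has shape [3, 2, 2].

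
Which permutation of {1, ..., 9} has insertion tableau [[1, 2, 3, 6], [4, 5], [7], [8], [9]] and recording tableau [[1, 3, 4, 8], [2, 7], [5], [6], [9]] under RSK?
9 1 4 8 7 2 5 6 3

Reverse RSK: for i = n, n-1, ..., 1, locate i in Q, remove the corresponding corner cell from P, and reverse-bump its entry up through P; the value ejected from row 1 is w(i).

So w = 9 1 4 8 7 2 5 6 3.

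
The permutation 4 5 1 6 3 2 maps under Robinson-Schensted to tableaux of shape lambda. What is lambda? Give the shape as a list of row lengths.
RSK row insertion gives P = [[1, 2, 6], [3, 5], [4]], which has shape [3, 2, 1].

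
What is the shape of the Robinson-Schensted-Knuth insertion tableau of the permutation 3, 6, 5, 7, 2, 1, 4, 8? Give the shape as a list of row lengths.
[4, 2, 1, 1]

Row-insert each entry into an empty tableau.

After inserting 3: P = [[3]].
After inserting 6: P = [[3, 6]].
After inserting 5: P = [[3, 5], [6]].
After inserting 7: P = [[3, 5, 7], [6]].
After inserting 2: P = [[2, 5, 7], [3], [6]].
After inserting 1: P = [[1, 5, 7], [2], [3], [6]].
After inserting 4: P = [[1, 4, 7], [2, 5], [3], [6]].
After inserting 8: P = [[1, 4, 7, 8], [2, 5], [3], [6]].

The final insertion tableau P = [[1, 4, 7, 8], [2, 5], [3], [6]] has shape [4, 2, 1, 1].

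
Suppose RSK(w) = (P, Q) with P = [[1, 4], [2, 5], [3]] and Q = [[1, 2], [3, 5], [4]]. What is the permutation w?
Reverse the RSK construction: for i from n down to 1, find the cell of Q containing i, remove the entry at that cell from P, and reverse-bump it up through P; the value ejected from row 1 is w(i).

Step i=5: Q has 5 at row 2, column 2; remove 5 from row 2 of P and reverse-bump: 5 enters row 1 and ejects 4. So w(5) = 4. P is now [[1, 5], [2], [3]].
Step i=4: Q has 4 at row 3, column 1; remove 3 from row 3 of P and reverse-bump: 3 enters row 2 and ejects 2; 2 enters row 1 and ejects 1. So w(4) = 1. P is now [[2, 5], [3]].
Step i=3: Q has 3 at row 2, column 1; remove 3 from row 2 of P and reverse-bump: 3 enters row 1 and ejects 2. So w(3) = 2. P is now [[3, 5]].
Step i=2: Q has 2 at row 1, column 2; remove that cell from P, ejecting 5. So w(2) = 5. P is now [[3]].
Step i=1: Q has 1 at row 1, column 1; remove that cell from P, ejecting 3. So w(1) = 3. P is now [].

So w = 3 5 2 1 4.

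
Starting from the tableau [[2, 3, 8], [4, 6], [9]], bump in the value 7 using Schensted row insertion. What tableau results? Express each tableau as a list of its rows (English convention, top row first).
In row 1, 7 replaces 8 (the leftmost entry greater than 7); 8 is bumped to row 2. 8 is appended to row 2. The new tableau is [[2, 3, 7], [4, 6, 8], [9]].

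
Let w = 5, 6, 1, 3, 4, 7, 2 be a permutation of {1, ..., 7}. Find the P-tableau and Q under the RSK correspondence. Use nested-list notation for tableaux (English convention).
Insert each entry of the permutation into P by Schensted row insertion, recording in Q the position of each new cell.

Insert 5: appended to row 1. P = [[5]].
Insert 6: appended to row 1. P = [[5, 6]].
Insert 1: 1 bumps 5 from row 1; 5 starts row 2. P = [[1, 6], [5]].
Insert 3: 3 bumps 6 from row 1; 6 appends to row 2. P = [[1, 3], [5, 6]].
Insert 4: appended to row 1. P = [[1, 3, 4], [5, 6]].
Insert 7: appended to row 1. P = [[1, 3, 4, 7], [5, 6]].
Insert 2: 2 bumps 3 from row 1; 3 bumps 5 from row 2; 5 starts row 3. P = [[1, 2, 4, 7], [3, 6], [5]].

So P = [[1, 2, 4, 7], [3, 6], [5]], Q = [[1, 2, 5, 6], [3, 4], [7]].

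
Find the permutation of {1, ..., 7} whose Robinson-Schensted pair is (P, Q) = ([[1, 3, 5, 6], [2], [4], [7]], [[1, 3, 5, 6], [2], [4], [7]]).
7 2 4 3 5 6 1

Reverse RSK: for i = n, n-1, ..., 1, locate i in Q, remove the corresponding corner cell from P, and reverse-bump its entry up through P; the value ejected from row 1 is w(i).

So w = 7 2 4 3 5 6 1.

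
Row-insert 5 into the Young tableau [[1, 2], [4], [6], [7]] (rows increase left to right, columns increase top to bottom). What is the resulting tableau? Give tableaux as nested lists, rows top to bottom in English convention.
[[1, 2, 5], [4], [6], [7]]

5 is larger than every entry of row 1, so it is appended to row 1. The new tableau is [[1, 2, 5], [4], [6], [7]].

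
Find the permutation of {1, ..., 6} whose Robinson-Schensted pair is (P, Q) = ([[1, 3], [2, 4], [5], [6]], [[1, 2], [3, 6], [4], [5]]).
2 6 5 4 1 3

Reverse the RSK construction: for i from n down to 1, find the cell of Q containing i, remove the entry at that cell from P, and reverse-bump it up through P; the value ejected from row 1 is w(i).

Step i=6: Q has 6 at row 2, column 2; remove 4 from row 2 of P and reverse-bump: 4 enters row 1 and ejects 3. So w(6) = 3. P is now [[1, 4], [2], [5], [6]].
Step i=5: Q has 5 at row 4, column 1; remove 6 from row 4 of P and reverse-bump: 6 enters row 3 and ejects 5; 5 enters row 2 and ejects 2; 2 enters row 1 and ejects 1. So w(5) = 1. P is now [[2, 4], [5], [6]].
Step i=4: Q has 4 at row 3, column 1; remove 6 from row 3 of P and reverse-bump: 6 enters row 2 and ejects 5; 5 enters row 1 and ejects 4. So w(4) = 4. P is now [[2, 5], [6]].
Step i=3: Q has 3 at row 2, column 1; remove 6 from row 2 of P and reverse-bump: 6 enters row 1 and ejects 5. So w(3) = 5. P is now [[2, 6]].
Step i=2: Q has 2 at row 1, column 2; remove that cell from P, ejecting 6. So w(2) = 6. P is now [[2]].
Step i=1: Q has 1 at row 1, column 1; remove that cell from P, ejecting 2. So w(1) = 2. P is now [].

So w = 2 6 5 4 1 3.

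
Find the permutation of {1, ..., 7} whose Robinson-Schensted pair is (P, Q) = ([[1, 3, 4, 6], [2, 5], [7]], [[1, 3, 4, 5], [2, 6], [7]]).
Reverse the RSK construction: for i from n down to 1, find the cell of Q containing i, remove the entry at that cell from P, and reverse-bump it up through P; the value ejected from row 1 is w(i).

Step i=7: Q has 7 at row 3, column 1; remove 7 from row 3 of P and reverse-bump: 7 enters row 2 and ejects 5; 5 enters row 1 and ejects 4. So w(7) = 4. P is now [[1, 3, 5, 6], [2, 7]].
Step i=6: Q has 6 at row 2, column 2; remove 7 from row 2 of P and reverse-bump: 7 enters row 1 and ejects 6. So w(6) = 6. P is now [[1, 3, 5, 7], [2]].
Step i=5: Q has 5 at row 1, column 4; remove that cell from P, ejecting 7. So w(5) = 7. P is now [[1, 3, 5], [2]].
Step i=4: Q has 4 at row 1, column 3; remove that cell from P, ejecting 5. So w(4) = 5. P is now [[1, 3], [2]].
Step i=3: Q has 3 at row 1, column 2; remove that cell from P, ejecting 3. So w(3) = 3. P is now [[1], [2]].
Step i=2: Q has 2 at row 2, column 1; remove 2 from row 2 of P and reverse-bump: 2 enters row 1 and ejects 1. So w(2) = 1. P is now [[2]].
Step i=1: Q has 1 at row 1, column 1; remove that cell from P, ejecting 2. So w(1) = 2. P is now [].

So w = 2 1 3 5 7 6 4.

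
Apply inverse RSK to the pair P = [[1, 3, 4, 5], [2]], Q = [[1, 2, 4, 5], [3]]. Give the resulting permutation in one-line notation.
2 3 1 4 5

Reverse the RSK construction: for i from n down to 1, find the cell of Q containing i, remove the entry at that cell from P, and reverse-bump it up through P; the value ejected from row 1 is w(i).

Step i=5: Q has 5 at row 1, column 4; remove that cell from P, ejecting 5. So w(5) = 5. P is now [[1, 3, 4], [2]].
Step i=4: Q has 4 at row 1, column 3; remove that cell from P, ejecting 4. So w(4) = 4. P is now [[1, 3], [2]].
Step i=3: Q has 3 at row 2, column 1; remove 2 from row 2 of P and reverse-bump: 2 enters row 1 and ejects 1. So w(3) = 1. P is now [[2, 3]].
Step i=2: Q has 2 at row 1, column 2; remove that cell from P, ejecting 3. So w(2) = 3. P is now [[2]].
Step i=1: Q has 1 at row 1, column 1; remove that cell from P, ejecting 2. So w(1) = 2. P is now [].

So w = 2 3 1 4 5.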